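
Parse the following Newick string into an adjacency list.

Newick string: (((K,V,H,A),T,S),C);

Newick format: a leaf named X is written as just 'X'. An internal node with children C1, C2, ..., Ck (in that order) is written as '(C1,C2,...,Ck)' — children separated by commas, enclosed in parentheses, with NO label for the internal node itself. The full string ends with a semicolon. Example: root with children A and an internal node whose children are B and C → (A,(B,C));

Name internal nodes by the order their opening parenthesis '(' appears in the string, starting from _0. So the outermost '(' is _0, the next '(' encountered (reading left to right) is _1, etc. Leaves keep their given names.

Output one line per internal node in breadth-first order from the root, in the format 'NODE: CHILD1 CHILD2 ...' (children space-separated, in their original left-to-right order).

Input: (((K,V,H,A),T,S),C);
Scanning left-to-right, naming '(' by encounter order:
  pos 0: '(' -> open internal node _0 (depth 1)
  pos 1: '(' -> open internal node _1 (depth 2)
  pos 2: '(' -> open internal node _2 (depth 3)
  pos 10: ')' -> close internal node _2 (now at depth 2)
  pos 15: ')' -> close internal node _1 (now at depth 1)
  pos 18: ')' -> close internal node _0 (now at depth 0)
Total internal nodes: 3
BFS adjacency from root:
  _0: _1 C
  _1: _2 T S
  _2: K V H A

Answer: _0: _1 C
_1: _2 T S
_2: K V H A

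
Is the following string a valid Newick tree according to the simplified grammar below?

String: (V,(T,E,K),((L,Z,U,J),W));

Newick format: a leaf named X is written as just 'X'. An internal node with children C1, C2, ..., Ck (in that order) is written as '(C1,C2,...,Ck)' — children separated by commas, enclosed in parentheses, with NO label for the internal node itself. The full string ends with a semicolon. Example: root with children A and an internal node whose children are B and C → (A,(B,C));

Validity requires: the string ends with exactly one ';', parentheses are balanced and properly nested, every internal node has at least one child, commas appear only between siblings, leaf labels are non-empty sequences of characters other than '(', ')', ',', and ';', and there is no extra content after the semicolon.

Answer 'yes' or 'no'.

Input: (V,(T,E,K),((L,Z,U,J),W));
Paren balance: 4 '(' vs 4 ')' OK
Ends with single ';': True
Full parse: OK
Valid: True

Answer: yes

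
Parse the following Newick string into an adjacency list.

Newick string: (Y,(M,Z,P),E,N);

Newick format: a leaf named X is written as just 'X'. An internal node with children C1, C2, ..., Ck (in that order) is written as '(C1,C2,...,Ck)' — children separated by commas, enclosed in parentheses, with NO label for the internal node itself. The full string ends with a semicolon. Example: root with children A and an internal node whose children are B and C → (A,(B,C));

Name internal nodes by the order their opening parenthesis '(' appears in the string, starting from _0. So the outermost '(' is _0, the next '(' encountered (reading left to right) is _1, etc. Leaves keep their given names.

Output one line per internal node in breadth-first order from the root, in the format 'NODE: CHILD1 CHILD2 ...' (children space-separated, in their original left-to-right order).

Answer: _0: Y _1 E N
_1: M Z P

Derivation:
Input: (Y,(M,Z,P),E,N);
Scanning left-to-right, naming '(' by encounter order:
  pos 0: '(' -> open internal node _0 (depth 1)
  pos 3: '(' -> open internal node _1 (depth 2)
  pos 9: ')' -> close internal node _1 (now at depth 1)
  pos 14: ')' -> close internal node _0 (now at depth 0)
Total internal nodes: 2
BFS adjacency from root:
  _0: Y _1 E N
  _1: M Z P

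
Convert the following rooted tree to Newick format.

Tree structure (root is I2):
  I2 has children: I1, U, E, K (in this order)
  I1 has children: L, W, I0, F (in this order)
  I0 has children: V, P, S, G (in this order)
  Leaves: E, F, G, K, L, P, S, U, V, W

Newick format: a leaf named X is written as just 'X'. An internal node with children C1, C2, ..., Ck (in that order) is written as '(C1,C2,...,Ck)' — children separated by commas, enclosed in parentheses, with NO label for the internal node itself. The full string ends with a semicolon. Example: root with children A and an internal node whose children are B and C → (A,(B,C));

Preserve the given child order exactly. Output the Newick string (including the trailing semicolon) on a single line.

internal I2 with children ['I1', 'U', 'E', 'K']
  internal I1 with children ['L', 'W', 'I0', 'F']
    leaf 'L' → 'L'
    leaf 'W' → 'W'
    internal I0 with children ['V', 'P', 'S', 'G']
      leaf 'V' → 'V'
      leaf 'P' → 'P'
      leaf 'S' → 'S'
      leaf 'G' → 'G'
    → '(V,P,S,G)'
    leaf 'F' → 'F'
  → '(L,W,(V,P,S,G),F)'
  leaf 'U' → 'U'
  leaf 'E' → 'E'
  leaf 'K' → 'K'
→ '((L,W,(V,P,S,G),F),U,E,K)'
Final: ((L,W,(V,P,S,G),F),U,E,K);

Answer: ((L,W,(V,P,S,G),F),U,E,K);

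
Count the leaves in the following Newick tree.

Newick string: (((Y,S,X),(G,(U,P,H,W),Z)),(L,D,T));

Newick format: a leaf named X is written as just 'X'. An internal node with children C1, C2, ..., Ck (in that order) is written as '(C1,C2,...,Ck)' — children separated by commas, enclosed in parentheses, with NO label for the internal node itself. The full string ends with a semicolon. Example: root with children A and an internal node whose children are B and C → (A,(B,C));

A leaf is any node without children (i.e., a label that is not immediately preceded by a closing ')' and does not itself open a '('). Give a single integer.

Answer: 12

Derivation:
Newick: (((Y,S,X),(G,(U,P,H,W),Z)),(L,D,T));
Scan left-to-right; a leaf is any maximal label run not followed by '(':
  pos 3: leaf 'Y' → count = 1
  pos 5: leaf 'S' → count = 2
  pos 7: leaf 'X' → count = 3
  pos 11: leaf 'G' → count = 4
  pos 14: leaf 'U' → count = 5
  pos 16: leaf 'P' → count = 6
  pos 18: leaf 'H' → count = 7
  pos 20: leaf 'W' → count = 8
  pos 23: leaf 'Z' → count = 9
  pos 28: leaf 'L' → count = 10
  pos 30: leaf 'D' → count = 11
  pos 32: leaf 'T' → count = 12
Total leaves: 12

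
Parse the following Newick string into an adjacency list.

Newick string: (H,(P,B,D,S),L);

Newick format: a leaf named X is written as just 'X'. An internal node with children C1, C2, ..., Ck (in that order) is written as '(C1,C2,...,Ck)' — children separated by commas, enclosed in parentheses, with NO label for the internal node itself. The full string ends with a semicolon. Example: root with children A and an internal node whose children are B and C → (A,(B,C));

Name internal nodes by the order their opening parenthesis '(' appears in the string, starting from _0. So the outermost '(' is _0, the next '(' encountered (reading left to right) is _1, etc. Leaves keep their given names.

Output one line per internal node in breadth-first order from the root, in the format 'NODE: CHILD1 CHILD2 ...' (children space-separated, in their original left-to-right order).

Input: (H,(P,B,D,S),L);
Scanning left-to-right, naming '(' by encounter order:
  pos 0: '(' -> open internal node _0 (depth 1)
  pos 3: '(' -> open internal node _1 (depth 2)
  pos 11: ')' -> close internal node _1 (now at depth 1)
  pos 14: ')' -> close internal node _0 (now at depth 0)
Total internal nodes: 2
BFS adjacency from root:
  _0: H _1 L
  _1: P B D S

Answer: _0: H _1 L
_1: P B D S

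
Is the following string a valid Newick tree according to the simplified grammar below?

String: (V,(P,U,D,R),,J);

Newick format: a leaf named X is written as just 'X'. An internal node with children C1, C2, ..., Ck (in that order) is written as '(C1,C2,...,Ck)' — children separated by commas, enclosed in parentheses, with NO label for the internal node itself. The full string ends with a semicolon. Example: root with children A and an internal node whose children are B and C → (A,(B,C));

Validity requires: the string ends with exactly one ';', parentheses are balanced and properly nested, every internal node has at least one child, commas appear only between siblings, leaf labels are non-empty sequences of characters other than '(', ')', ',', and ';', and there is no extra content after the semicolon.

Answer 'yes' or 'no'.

Input: (V,(P,U,D,R),,J);
Paren balance: 2 '(' vs 2 ')' OK
Ends with single ';': True
Full parse: FAILS (empty leaf label at pos 13)
Valid: False

Answer: no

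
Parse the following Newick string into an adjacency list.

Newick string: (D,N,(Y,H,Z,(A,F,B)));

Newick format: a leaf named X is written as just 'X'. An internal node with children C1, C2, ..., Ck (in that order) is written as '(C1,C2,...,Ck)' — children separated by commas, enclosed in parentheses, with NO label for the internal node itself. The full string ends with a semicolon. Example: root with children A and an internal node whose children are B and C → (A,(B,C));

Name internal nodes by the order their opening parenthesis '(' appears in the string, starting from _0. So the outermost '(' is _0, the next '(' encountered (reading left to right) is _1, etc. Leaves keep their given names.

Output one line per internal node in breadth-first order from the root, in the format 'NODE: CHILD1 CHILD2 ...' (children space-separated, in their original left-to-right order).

Answer: _0: D N _1
_1: Y H Z _2
_2: A F B

Derivation:
Input: (D,N,(Y,H,Z,(A,F,B)));
Scanning left-to-right, naming '(' by encounter order:
  pos 0: '(' -> open internal node _0 (depth 1)
  pos 5: '(' -> open internal node _1 (depth 2)
  pos 12: '(' -> open internal node _2 (depth 3)
  pos 18: ')' -> close internal node _2 (now at depth 2)
  pos 19: ')' -> close internal node _1 (now at depth 1)
  pos 20: ')' -> close internal node _0 (now at depth 0)
Total internal nodes: 3
BFS adjacency from root:
  _0: D N _1
  _1: Y H Z _2
  _2: A F B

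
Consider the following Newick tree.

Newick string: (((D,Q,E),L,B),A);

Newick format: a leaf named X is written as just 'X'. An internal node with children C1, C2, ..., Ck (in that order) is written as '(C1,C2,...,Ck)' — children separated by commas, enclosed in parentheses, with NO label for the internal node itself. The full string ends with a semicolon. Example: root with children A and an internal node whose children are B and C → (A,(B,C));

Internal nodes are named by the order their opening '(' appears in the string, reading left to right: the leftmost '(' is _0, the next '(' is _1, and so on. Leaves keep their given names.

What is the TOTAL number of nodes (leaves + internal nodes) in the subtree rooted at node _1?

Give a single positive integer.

Newick: (((D,Q,E),L,B),A);
Locate _1: it is the '(' at position 1 (the 2nd '(' reading left to right).
Query: subtree rooted at _1
_1: subtree_size = 1 + 6
  _2: subtree_size = 1 + 3
    D: subtree_size = 1 + 0
    Q: subtree_size = 1 + 0
    E: subtree_size = 1 + 0
  L: subtree_size = 1 + 0
  B: subtree_size = 1 + 0
Total subtree size of _1: 7

Answer: 7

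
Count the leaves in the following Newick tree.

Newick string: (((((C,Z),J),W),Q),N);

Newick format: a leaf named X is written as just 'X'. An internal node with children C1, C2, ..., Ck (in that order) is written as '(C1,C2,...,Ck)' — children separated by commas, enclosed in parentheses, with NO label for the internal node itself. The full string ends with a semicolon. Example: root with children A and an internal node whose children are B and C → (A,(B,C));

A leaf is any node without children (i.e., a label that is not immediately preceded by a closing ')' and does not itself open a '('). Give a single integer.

Newick: (((((C,Z),J),W),Q),N);
Scan left-to-right; a leaf is any maximal label run not followed by '(':
  pos 5: leaf 'C' → count = 1
  pos 7: leaf 'Z' → count = 2
  pos 10: leaf 'J' → count = 3
  pos 13: leaf 'W' → count = 4
  pos 16: leaf 'Q' → count = 5
  pos 19: leaf 'N' → count = 6
Total leaves: 6

Answer: 6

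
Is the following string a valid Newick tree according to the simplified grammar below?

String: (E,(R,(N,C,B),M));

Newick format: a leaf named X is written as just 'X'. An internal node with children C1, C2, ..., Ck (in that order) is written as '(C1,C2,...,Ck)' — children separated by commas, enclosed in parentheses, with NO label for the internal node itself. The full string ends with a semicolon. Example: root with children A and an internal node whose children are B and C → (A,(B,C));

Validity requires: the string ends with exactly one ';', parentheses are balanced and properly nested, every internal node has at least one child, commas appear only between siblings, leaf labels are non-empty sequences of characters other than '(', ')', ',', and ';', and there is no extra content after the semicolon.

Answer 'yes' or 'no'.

Input: (E,(R,(N,C,B),M));
Paren balance: 3 '(' vs 3 ')' OK
Ends with single ';': True
Full parse: OK
Valid: True

Answer: yes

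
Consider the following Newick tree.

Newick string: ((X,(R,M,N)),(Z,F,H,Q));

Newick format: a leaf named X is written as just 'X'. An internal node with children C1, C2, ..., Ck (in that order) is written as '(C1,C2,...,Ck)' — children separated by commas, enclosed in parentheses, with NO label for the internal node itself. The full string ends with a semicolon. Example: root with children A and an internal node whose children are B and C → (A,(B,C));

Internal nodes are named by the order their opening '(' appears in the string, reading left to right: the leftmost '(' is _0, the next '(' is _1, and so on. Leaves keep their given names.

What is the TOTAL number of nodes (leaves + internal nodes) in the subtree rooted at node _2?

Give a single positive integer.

Newick: ((X,(R,M,N)),(Z,F,H,Q));
Locate _2: it is the '(' at position 4 (the 3rd '(' reading left to right).
Query: subtree rooted at _2
_2: subtree_size = 1 + 3
  R: subtree_size = 1 + 0
  M: subtree_size = 1 + 0
  N: subtree_size = 1 + 0
Total subtree size of _2: 4

Answer: 4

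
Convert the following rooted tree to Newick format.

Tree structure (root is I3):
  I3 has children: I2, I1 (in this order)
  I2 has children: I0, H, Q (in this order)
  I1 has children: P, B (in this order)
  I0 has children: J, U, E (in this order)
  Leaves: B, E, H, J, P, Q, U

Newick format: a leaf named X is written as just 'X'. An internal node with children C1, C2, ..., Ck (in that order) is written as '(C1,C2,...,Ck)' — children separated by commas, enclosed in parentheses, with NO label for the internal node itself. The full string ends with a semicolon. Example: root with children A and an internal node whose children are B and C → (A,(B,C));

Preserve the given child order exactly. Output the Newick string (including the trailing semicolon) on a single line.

Answer: (((J,U,E),H,Q),(P,B));

Derivation:
internal I3 with children ['I2', 'I1']
  internal I2 with children ['I0', 'H', 'Q']
    internal I0 with children ['J', 'U', 'E']
      leaf 'J' → 'J'
      leaf 'U' → 'U'
      leaf 'E' → 'E'
    → '(J,U,E)'
    leaf 'H' → 'H'
    leaf 'Q' → 'Q'
  → '((J,U,E),H,Q)'
  internal I1 with children ['P', 'B']
    leaf 'P' → 'P'
    leaf 'B' → 'B'
  → '(P,B)'
→ '(((J,U,E),H,Q),(P,B))'
Final: (((J,U,E),H,Q),(P,B));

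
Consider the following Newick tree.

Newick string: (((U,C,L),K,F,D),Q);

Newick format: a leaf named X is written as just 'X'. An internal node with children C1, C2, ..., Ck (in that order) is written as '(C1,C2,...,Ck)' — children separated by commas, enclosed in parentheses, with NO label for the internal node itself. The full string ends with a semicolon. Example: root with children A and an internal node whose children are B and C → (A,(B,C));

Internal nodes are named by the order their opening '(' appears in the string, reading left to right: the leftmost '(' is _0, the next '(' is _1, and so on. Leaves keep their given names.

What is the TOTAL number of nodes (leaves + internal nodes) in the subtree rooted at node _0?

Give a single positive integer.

Answer: 10

Derivation:
Newick: (((U,C,L),K,F,D),Q);
Locate _0: it is the '(' at position 0 (the 1st '(' reading left to right).
Query: subtree rooted at _0
_0: subtree_size = 1 + 9
  _1: subtree_size = 1 + 7
    _2: subtree_size = 1 + 3
      U: subtree_size = 1 + 0
      C: subtree_size = 1 + 0
      L: subtree_size = 1 + 0
    K: subtree_size = 1 + 0
    F: subtree_size = 1 + 0
    D: subtree_size = 1 + 0
  Q: subtree_size = 1 + 0
Total subtree size of _0: 10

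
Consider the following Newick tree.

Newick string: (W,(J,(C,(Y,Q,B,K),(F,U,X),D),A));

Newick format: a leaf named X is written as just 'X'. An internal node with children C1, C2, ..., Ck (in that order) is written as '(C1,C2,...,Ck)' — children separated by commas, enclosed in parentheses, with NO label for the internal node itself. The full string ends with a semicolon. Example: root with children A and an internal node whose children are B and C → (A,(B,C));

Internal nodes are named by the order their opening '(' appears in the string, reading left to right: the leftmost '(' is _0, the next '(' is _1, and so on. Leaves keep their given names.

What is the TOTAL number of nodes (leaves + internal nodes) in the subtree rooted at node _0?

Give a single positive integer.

Newick: (W,(J,(C,(Y,Q,B,K),(F,U,X),D),A));
Locate _0: it is the '(' at position 0 (the 1st '(' reading left to right).
Query: subtree rooted at _0
_0: subtree_size = 1 + 16
  W: subtree_size = 1 + 0
  _1: subtree_size = 1 + 14
    J: subtree_size = 1 + 0
    _2: subtree_size = 1 + 11
      C: subtree_size = 1 + 0
      _3: subtree_size = 1 + 4
        Y: subtree_size = 1 + 0
        Q: subtree_size = 1 + 0
        B: subtree_size = 1 + 0
        K: subtree_size = 1 + 0
      _4: subtree_size = 1 + 3
        F: subtree_size = 1 + 0
        U: subtree_size = 1 + 0
        X: subtree_size = 1 + 0
      D: subtree_size = 1 + 0
    A: subtree_size = 1 + 0
Total subtree size of _0: 17

Answer: 17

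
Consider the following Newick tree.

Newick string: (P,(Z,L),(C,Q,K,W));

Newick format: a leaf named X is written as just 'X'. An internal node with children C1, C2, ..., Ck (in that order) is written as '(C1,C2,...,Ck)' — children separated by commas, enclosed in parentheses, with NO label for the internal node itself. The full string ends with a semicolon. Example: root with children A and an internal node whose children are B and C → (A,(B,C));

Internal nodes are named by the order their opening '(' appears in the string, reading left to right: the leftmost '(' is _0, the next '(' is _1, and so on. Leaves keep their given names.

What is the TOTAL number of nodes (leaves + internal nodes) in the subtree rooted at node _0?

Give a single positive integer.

Newick: (P,(Z,L),(C,Q,K,W));
Locate _0: it is the '(' at position 0 (the 1st '(' reading left to right).
Query: subtree rooted at _0
_0: subtree_size = 1 + 9
  P: subtree_size = 1 + 0
  _1: subtree_size = 1 + 2
    Z: subtree_size = 1 + 0
    L: subtree_size = 1 + 0
  _2: subtree_size = 1 + 4
    C: subtree_size = 1 + 0
    Q: subtree_size = 1 + 0
    K: subtree_size = 1 + 0
    W: subtree_size = 1 + 0
Total subtree size of _0: 10

Answer: 10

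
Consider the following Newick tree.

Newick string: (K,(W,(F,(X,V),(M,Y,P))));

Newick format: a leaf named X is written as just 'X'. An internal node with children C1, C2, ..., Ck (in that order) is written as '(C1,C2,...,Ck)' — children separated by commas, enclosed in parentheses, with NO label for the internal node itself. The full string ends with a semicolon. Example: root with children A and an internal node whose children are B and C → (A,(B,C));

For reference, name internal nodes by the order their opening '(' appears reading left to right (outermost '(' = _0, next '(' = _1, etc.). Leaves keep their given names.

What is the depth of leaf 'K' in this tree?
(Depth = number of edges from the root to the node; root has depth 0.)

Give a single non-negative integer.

Newick: (K,(W,(F,(X,V),(M,Y,P))));
Naming internals by '(' encounter order: outermost '(' = _0, next = _1, ...
Query node: K
Path from root: _0 -> K
Depth of K: 1 (number of edges from root)

Answer: 1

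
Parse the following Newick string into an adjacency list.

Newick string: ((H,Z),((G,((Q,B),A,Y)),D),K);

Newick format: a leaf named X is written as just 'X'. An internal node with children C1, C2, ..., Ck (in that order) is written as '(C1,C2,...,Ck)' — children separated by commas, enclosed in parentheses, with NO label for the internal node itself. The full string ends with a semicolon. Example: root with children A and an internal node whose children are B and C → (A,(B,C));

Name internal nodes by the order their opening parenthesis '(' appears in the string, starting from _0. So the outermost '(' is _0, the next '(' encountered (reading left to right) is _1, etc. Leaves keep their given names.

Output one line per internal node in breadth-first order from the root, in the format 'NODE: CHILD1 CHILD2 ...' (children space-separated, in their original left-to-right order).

Input: ((H,Z),((G,((Q,B),A,Y)),D),K);
Scanning left-to-right, naming '(' by encounter order:
  pos 0: '(' -> open internal node _0 (depth 1)
  pos 1: '(' -> open internal node _1 (depth 2)
  pos 5: ')' -> close internal node _1 (now at depth 1)
  pos 7: '(' -> open internal node _2 (depth 2)
  pos 8: '(' -> open internal node _3 (depth 3)
  pos 11: '(' -> open internal node _4 (depth 4)
  pos 12: '(' -> open internal node _5 (depth 5)
  pos 16: ')' -> close internal node _5 (now at depth 4)
  pos 21: ')' -> close internal node _4 (now at depth 3)
  pos 22: ')' -> close internal node _3 (now at depth 2)
  pos 25: ')' -> close internal node _2 (now at depth 1)
  pos 28: ')' -> close internal node _0 (now at depth 0)
Total internal nodes: 6
BFS adjacency from root:
  _0: _1 _2 K
  _1: H Z
  _2: _3 D
  _3: G _4
  _4: _5 A Y
  _5: Q B

Answer: _0: _1 _2 K
_1: H Z
_2: _3 D
_3: G _4
_4: _5 A Y
_5: Q B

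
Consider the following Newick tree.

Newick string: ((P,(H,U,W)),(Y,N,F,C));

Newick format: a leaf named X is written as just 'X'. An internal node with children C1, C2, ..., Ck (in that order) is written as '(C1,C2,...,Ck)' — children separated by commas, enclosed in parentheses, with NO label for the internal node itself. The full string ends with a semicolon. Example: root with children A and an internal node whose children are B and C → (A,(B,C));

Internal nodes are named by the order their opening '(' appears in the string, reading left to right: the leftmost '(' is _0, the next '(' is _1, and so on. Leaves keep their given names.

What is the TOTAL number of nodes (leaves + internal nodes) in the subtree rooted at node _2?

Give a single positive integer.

Newick: ((P,(H,U,W)),(Y,N,F,C));
Locate _2: it is the '(' at position 4 (the 3rd '(' reading left to right).
Query: subtree rooted at _2
_2: subtree_size = 1 + 3
  H: subtree_size = 1 + 0
  U: subtree_size = 1 + 0
  W: subtree_size = 1 + 0
Total subtree size of _2: 4

Answer: 4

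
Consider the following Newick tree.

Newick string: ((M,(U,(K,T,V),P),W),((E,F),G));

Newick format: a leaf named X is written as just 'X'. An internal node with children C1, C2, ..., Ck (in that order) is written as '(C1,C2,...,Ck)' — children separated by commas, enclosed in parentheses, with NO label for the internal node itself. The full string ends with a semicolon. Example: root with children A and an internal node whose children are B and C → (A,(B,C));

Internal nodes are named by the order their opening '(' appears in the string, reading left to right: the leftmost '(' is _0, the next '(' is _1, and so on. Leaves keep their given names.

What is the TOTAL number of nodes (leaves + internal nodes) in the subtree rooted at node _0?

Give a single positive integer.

Answer: 16

Derivation:
Newick: ((M,(U,(K,T,V),P),W),((E,F),G));
Locate _0: it is the '(' at position 0 (the 1st '(' reading left to right).
Query: subtree rooted at _0
_0: subtree_size = 1 + 15
  _1: subtree_size = 1 + 9
    M: subtree_size = 1 + 0
    _2: subtree_size = 1 + 6
      U: subtree_size = 1 + 0
      _3: subtree_size = 1 + 3
        K: subtree_size = 1 + 0
        T: subtree_size = 1 + 0
        V: subtree_size = 1 + 0
      P: subtree_size = 1 + 0
    W: subtree_size = 1 + 0
  _4: subtree_size = 1 + 4
    _5: subtree_size = 1 + 2
      E: subtree_size = 1 + 0
      F: subtree_size = 1 + 0
    G: subtree_size = 1 + 0
Total subtree size of _0: 16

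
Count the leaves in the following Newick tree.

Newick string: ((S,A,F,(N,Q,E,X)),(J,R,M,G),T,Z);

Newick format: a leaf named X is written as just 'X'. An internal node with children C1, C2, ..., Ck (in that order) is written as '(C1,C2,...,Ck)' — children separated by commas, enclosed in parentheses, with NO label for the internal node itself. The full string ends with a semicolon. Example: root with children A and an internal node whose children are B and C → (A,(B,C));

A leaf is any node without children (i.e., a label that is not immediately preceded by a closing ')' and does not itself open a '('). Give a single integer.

Newick: ((S,A,F,(N,Q,E,X)),(J,R,M,G),T,Z);
Scan left-to-right; a leaf is any maximal label run not followed by '(':
  pos 2: leaf 'S' → count = 1
  pos 4: leaf 'A' → count = 2
  pos 6: leaf 'F' → count = 3
  pos 9: leaf 'N' → count = 4
  pos 11: leaf 'Q' → count = 5
  pos 13: leaf 'E' → count = 6
  pos 15: leaf 'X' → count = 7
  pos 20: leaf 'J' → count = 8
  pos 22: leaf 'R' → count = 9
  pos 24: leaf 'M' → count = 10
  pos 26: leaf 'G' → count = 11
  pos 29: leaf 'T' → count = 12
  pos 31: leaf 'Z' → count = 13
Total leaves: 13

Answer: 13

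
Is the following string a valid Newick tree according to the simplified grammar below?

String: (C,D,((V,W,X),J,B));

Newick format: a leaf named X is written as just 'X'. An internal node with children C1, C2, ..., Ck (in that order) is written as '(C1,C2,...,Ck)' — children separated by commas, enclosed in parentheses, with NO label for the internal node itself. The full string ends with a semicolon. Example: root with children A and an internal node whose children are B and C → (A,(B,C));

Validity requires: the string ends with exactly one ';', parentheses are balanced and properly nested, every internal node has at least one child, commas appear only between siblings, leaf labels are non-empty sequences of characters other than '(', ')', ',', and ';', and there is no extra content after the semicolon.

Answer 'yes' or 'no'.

Input: (C,D,((V,W,X),J,B));
Paren balance: 3 '(' vs 3 ')' OK
Ends with single ';': True
Full parse: OK
Valid: True

Answer: yes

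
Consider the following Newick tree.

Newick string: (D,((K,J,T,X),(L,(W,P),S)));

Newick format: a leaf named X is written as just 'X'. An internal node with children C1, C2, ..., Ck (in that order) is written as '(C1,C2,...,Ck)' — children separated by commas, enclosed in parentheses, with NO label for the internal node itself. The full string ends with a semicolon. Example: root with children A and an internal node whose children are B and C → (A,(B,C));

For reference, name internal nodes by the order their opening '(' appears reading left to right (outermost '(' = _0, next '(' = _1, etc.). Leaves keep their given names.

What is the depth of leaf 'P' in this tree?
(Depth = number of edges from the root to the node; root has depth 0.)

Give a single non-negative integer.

Answer: 4

Derivation:
Newick: (D,((K,J,T,X),(L,(W,P),S)));
Naming internals by '(' encounter order: outermost '(' = _0, next = _1, ...
Query node: P
Path from root: _0 -> _1 -> _3 -> _4 -> P
Depth of P: 4 (number of edges from root)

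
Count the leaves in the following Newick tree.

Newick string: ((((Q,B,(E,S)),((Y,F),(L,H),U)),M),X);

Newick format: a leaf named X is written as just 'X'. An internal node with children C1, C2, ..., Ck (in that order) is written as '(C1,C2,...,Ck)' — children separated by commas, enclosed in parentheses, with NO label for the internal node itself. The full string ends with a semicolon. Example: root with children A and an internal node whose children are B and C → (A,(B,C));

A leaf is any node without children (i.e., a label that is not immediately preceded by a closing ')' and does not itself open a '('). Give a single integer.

Newick: ((((Q,B,(E,S)),((Y,F),(L,H),U)),M),X);
Scan left-to-right; a leaf is any maximal label run not followed by '(':
  pos 4: leaf 'Q' → count = 1
  pos 6: leaf 'B' → count = 2
  pos 9: leaf 'E' → count = 3
  pos 11: leaf 'S' → count = 4
  pos 17: leaf 'Y' → count = 5
  pos 19: leaf 'F' → count = 6
  pos 23: leaf 'L' → count = 7
  pos 25: leaf 'H' → count = 8
  pos 28: leaf 'U' → count = 9
  pos 32: leaf 'M' → count = 10
  pos 35: leaf 'X' → count = 11
Total leaves: 11

Answer: 11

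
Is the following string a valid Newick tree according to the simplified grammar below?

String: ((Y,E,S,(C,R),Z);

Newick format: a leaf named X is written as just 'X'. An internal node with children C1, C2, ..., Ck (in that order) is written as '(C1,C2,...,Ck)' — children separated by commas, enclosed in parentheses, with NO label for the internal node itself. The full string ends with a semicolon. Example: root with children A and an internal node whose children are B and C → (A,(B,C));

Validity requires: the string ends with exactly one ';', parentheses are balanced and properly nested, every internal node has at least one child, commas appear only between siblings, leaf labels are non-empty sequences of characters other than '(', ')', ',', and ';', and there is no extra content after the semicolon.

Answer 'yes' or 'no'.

Answer: no

Derivation:
Input: ((Y,E,S,(C,R),Z);
Paren balance: 3 '(' vs 2 ')' MISMATCH
Ends with single ';': True
Full parse: FAILS (expected , or ) at pos 16)
Valid: False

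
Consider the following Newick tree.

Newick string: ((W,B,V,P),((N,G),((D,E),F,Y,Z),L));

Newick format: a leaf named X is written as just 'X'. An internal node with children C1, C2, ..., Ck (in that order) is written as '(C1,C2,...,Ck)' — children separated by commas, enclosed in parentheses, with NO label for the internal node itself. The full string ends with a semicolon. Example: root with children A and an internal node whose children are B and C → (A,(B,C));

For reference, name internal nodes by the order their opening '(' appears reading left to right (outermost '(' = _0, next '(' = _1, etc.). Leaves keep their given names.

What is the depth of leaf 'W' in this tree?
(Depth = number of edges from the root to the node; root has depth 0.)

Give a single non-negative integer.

Answer: 2

Derivation:
Newick: ((W,B,V,P),((N,G),((D,E),F,Y,Z),L));
Naming internals by '(' encounter order: outermost '(' = _0, next = _1, ...
Query node: W
Path from root: _0 -> _1 -> W
Depth of W: 2 (number of edges from root)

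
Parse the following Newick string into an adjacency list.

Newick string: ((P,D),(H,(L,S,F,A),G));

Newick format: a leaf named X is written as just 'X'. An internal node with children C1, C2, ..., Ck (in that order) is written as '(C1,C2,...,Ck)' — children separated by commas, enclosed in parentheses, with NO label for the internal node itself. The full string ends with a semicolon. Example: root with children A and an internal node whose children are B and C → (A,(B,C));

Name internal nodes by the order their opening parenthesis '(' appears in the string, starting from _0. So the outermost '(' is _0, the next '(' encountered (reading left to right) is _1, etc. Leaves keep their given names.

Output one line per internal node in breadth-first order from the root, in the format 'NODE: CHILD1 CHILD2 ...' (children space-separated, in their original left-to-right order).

Answer: _0: _1 _2
_1: P D
_2: H _3 G
_3: L S F A

Derivation:
Input: ((P,D),(H,(L,S,F,A),G));
Scanning left-to-right, naming '(' by encounter order:
  pos 0: '(' -> open internal node _0 (depth 1)
  pos 1: '(' -> open internal node _1 (depth 2)
  pos 5: ')' -> close internal node _1 (now at depth 1)
  pos 7: '(' -> open internal node _2 (depth 2)
  pos 10: '(' -> open internal node _3 (depth 3)
  pos 18: ')' -> close internal node _3 (now at depth 2)
  pos 21: ')' -> close internal node _2 (now at depth 1)
  pos 22: ')' -> close internal node _0 (now at depth 0)
Total internal nodes: 4
BFS adjacency from root:
  _0: _1 _2
  _1: P D
  _2: H _3 G
  _3: L S F A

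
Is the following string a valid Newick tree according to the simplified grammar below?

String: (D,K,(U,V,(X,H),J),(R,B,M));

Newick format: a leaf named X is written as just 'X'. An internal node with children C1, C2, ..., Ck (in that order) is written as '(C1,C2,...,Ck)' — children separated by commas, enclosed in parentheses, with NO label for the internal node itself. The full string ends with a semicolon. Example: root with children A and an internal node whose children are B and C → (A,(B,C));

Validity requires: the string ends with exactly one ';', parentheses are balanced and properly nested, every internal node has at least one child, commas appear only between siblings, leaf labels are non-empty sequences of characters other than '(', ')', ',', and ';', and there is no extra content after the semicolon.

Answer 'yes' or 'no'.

Input: (D,K,(U,V,(X,H),J),(R,B,M));
Paren balance: 4 '(' vs 4 ')' OK
Ends with single ';': True
Full parse: OK
Valid: True

Answer: yes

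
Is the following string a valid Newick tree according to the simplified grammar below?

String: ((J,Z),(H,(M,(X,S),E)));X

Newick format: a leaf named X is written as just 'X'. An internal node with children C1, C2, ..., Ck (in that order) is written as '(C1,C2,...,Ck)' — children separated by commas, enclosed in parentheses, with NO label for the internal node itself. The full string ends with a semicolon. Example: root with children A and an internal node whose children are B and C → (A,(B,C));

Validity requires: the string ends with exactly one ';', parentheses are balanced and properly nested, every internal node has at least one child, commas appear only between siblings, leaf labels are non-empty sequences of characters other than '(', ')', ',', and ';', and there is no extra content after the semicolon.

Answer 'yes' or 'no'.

Input: ((J,Z),(H,(M,(X,S),E)));X
Paren balance: 5 '(' vs 5 ')' OK
Ends with single ';': False
Full parse: FAILS (must end with ;)
Valid: False

Answer: no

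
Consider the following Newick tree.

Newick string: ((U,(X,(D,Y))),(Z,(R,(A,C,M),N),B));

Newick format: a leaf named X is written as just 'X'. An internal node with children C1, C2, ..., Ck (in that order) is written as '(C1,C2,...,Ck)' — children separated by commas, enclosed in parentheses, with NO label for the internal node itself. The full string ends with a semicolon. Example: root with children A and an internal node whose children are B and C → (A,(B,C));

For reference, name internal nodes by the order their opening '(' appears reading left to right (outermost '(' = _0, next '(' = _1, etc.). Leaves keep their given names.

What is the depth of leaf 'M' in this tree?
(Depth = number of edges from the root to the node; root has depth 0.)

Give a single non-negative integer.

Answer: 4

Derivation:
Newick: ((U,(X,(D,Y))),(Z,(R,(A,C,M),N),B));
Naming internals by '(' encounter order: outermost '(' = _0, next = _1, ...
Query node: M
Path from root: _0 -> _4 -> _5 -> _6 -> M
Depth of M: 4 (number of edges from root)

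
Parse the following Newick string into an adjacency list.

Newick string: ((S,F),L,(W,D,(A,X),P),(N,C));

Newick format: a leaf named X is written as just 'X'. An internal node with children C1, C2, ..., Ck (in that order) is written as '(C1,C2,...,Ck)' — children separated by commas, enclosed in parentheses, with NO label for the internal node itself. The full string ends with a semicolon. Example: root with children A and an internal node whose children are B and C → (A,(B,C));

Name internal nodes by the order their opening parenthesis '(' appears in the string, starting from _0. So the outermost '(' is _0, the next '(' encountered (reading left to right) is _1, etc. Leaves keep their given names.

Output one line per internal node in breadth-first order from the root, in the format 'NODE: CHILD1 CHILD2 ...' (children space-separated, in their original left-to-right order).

Answer: _0: _1 L _2 _4
_1: S F
_2: W D _3 P
_4: N C
_3: A X

Derivation:
Input: ((S,F),L,(W,D,(A,X),P),(N,C));
Scanning left-to-right, naming '(' by encounter order:
  pos 0: '(' -> open internal node _0 (depth 1)
  pos 1: '(' -> open internal node _1 (depth 2)
  pos 5: ')' -> close internal node _1 (now at depth 1)
  pos 9: '(' -> open internal node _2 (depth 2)
  pos 14: '(' -> open internal node _3 (depth 3)
  pos 18: ')' -> close internal node _3 (now at depth 2)
  pos 21: ')' -> close internal node _2 (now at depth 1)
  pos 23: '(' -> open internal node _4 (depth 2)
  pos 27: ')' -> close internal node _4 (now at depth 1)
  pos 28: ')' -> close internal node _0 (now at depth 0)
Total internal nodes: 5
BFS adjacency from root:
  _0: _1 L _2 _4
  _1: S F
  _2: W D _3 P
  _4: N C
  _3: A X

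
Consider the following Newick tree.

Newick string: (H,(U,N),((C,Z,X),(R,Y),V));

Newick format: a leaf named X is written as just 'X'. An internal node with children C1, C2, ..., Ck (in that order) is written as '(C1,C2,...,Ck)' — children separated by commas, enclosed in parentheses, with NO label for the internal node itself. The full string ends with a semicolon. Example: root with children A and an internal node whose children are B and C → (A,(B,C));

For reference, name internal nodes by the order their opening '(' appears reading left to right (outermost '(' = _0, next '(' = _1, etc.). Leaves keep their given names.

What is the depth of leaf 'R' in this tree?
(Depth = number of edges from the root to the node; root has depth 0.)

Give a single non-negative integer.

Newick: (H,(U,N),((C,Z,X),(R,Y),V));
Naming internals by '(' encounter order: outermost '(' = _0, next = _1, ...
Query node: R
Path from root: _0 -> _2 -> _4 -> R
Depth of R: 3 (number of edges from root)

Answer: 3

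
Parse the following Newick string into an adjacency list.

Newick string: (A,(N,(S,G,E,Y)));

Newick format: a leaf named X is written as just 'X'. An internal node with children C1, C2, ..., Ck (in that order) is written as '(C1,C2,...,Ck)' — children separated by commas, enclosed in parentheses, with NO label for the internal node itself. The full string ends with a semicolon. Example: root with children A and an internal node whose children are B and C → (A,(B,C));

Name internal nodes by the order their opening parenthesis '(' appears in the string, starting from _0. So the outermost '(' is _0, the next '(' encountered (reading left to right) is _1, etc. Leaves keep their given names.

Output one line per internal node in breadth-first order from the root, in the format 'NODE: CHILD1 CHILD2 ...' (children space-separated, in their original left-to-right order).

Input: (A,(N,(S,G,E,Y)));
Scanning left-to-right, naming '(' by encounter order:
  pos 0: '(' -> open internal node _0 (depth 1)
  pos 3: '(' -> open internal node _1 (depth 2)
  pos 6: '(' -> open internal node _2 (depth 3)
  pos 14: ')' -> close internal node _2 (now at depth 2)
  pos 15: ')' -> close internal node _1 (now at depth 1)
  pos 16: ')' -> close internal node _0 (now at depth 0)
Total internal nodes: 3
BFS adjacency from root:
  _0: A _1
  _1: N _2
  _2: S G E Y

Answer: _0: A _1
_1: N _2
_2: S G E Y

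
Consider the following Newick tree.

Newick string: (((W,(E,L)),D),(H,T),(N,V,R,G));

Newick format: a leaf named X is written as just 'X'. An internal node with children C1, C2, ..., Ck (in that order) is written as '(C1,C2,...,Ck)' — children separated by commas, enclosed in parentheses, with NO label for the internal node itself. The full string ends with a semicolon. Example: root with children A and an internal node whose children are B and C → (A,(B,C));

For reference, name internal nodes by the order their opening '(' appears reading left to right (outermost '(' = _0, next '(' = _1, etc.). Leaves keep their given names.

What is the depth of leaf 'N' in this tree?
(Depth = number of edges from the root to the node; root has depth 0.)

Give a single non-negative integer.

Answer: 2

Derivation:
Newick: (((W,(E,L)),D),(H,T),(N,V,R,G));
Naming internals by '(' encounter order: outermost '(' = _0, next = _1, ...
Query node: N
Path from root: _0 -> _5 -> N
Depth of N: 2 (number of edges from root)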